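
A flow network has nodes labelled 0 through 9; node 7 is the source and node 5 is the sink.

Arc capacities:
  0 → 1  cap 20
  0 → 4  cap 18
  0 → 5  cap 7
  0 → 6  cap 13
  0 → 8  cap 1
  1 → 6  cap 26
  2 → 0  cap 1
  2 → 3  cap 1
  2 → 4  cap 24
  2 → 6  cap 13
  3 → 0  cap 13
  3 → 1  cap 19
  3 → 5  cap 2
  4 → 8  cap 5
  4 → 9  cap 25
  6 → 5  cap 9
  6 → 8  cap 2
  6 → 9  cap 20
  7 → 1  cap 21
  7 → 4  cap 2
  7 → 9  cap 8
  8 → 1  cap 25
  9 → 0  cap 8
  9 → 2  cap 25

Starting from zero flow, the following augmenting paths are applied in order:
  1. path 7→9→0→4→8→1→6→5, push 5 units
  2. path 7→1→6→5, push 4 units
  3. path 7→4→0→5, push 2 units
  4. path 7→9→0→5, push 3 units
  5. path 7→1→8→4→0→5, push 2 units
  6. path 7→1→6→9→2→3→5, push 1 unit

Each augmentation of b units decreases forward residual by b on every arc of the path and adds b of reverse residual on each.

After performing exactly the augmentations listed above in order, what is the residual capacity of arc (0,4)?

after path 1 (7→9→0→4→8→1→6→5, push 5): res(0,4)=13
after path 2 (7→1→6→5, push 4): res(0,4)=13
after path 3 (7→4→0→5, push 2): res(0,4)=15
after path 4 (7→9→0→5, push 3): res(0,4)=15
after path 5 (7→1→8→4→0→5, push 2): res(0,4)=17
after path 6 (7→1→6→9→2→3→5, push 1): res(0,4)=17

Residual capacity of (0,4): 17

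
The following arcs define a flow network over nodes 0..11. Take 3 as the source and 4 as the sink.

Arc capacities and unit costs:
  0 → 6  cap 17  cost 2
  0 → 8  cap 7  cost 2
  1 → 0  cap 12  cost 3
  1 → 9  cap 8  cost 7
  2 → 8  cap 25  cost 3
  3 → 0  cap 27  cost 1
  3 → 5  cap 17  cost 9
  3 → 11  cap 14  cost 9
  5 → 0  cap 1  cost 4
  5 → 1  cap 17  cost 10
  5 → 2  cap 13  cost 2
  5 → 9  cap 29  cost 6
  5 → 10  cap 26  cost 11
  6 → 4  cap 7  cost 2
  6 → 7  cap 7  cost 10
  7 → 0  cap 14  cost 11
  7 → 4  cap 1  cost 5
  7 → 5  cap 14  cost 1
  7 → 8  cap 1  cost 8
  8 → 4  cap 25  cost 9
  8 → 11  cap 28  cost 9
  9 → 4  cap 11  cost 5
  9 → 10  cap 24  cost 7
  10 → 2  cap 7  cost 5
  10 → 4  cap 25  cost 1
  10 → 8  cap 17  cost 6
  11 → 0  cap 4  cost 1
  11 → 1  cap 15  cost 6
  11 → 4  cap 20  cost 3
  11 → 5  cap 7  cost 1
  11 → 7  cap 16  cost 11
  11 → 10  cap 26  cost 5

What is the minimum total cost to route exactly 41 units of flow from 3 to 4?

shortest-cost path #1: 3→0→6→4 push 7 @ unit cost 5 (adds 35)
shortest-cost path #2: 3→11→4 push 14 @ unit cost 12 (adds 168)
shortest-cost path #3: 3→0→8→4 push 7 @ unit cost 12 (adds 84)
shortest-cost path #4: 3→0→6→7→4 push 1 @ unit cost 18 (adds 18)
shortest-cost path #5: 3→5→9→4 push 11 @ unit cost 20 (adds 220)
shortest-cost path #6: 3→5→10→4 push 1 @ unit cost 21 (adds 21)
total cost = 546

Minimum cost for 41 units: 546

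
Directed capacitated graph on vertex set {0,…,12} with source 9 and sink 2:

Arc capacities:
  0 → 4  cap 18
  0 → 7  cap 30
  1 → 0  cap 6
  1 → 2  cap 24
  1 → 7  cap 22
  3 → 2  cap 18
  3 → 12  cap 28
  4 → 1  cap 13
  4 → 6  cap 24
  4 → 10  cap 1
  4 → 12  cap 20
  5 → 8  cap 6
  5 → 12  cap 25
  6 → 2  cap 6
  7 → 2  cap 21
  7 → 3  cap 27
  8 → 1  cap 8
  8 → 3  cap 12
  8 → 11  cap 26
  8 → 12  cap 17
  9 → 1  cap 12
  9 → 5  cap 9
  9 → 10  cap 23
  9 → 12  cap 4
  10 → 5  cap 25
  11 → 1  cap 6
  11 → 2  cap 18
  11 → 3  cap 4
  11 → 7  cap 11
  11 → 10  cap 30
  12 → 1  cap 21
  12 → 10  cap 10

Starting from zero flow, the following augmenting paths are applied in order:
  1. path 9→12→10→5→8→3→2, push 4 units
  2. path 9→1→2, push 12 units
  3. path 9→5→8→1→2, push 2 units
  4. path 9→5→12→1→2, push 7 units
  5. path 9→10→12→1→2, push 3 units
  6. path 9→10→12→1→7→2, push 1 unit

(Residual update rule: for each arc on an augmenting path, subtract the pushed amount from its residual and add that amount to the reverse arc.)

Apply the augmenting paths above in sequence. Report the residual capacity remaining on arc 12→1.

after path 1 (9→12→10→5→8→3→2, push 4): res(12,1)=21
after path 2 (9→1→2, push 12): res(12,1)=21
after path 3 (9→5→8→1→2, push 2): res(12,1)=21
after path 4 (9→5→12→1→2, push 7): res(12,1)=14
after path 5 (9→10→12→1→2, push 3): res(12,1)=11
after path 6 (9→10→12→1→7→2, push 1): res(12,1)=10

Residual capacity of (12,1): 10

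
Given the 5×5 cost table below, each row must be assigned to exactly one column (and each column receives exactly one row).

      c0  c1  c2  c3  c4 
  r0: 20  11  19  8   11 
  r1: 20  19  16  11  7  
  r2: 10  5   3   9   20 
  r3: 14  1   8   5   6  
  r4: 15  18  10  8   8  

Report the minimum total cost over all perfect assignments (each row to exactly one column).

optimal assignment: row0→col3 (cost 8), row1→col4 (cost 7), row2→col2 (cost 3), row3→col1 (cost 1), row4→col0 (cost 15)
total = 8 + 7 + 3 + 1 + 15 = 34

Minimum assignment cost: 34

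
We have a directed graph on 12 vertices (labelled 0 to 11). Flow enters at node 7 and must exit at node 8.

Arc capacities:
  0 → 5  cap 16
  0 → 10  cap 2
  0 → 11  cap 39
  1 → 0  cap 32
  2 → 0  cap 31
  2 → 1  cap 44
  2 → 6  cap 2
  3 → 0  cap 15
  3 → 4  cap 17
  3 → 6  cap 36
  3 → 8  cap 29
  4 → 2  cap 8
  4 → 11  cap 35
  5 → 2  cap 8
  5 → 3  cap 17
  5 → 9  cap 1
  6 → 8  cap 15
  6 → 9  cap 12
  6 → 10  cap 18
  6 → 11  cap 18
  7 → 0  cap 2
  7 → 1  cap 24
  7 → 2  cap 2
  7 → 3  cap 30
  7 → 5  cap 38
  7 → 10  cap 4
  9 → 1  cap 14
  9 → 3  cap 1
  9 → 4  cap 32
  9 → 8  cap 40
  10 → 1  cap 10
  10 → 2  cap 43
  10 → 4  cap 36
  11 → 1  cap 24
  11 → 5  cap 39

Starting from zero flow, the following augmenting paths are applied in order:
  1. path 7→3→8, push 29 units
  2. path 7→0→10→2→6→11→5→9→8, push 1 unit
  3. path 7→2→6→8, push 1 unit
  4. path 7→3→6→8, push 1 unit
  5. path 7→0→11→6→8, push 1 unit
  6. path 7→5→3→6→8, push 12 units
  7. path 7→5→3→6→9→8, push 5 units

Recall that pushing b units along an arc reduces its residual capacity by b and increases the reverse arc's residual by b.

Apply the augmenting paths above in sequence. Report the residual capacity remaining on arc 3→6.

Residual capacity of (3,6): 18

after path 1 (7→3→8, push 29): res(3,6)=36
after path 2 (7→0→10→2→6→11→5→9→8, push 1): res(3,6)=36
after path 3 (7→2→6→8, push 1): res(3,6)=36
after path 4 (7→3→6→8, push 1): res(3,6)=35
after path 5 (7→0→11→6→8, push 1): res(3,6)=35
after path 6 (7→5→3→6→8, push 12): res(3,6)=23
after path 7 (7→5→3→6→9→8, push 5): res(3,6)=18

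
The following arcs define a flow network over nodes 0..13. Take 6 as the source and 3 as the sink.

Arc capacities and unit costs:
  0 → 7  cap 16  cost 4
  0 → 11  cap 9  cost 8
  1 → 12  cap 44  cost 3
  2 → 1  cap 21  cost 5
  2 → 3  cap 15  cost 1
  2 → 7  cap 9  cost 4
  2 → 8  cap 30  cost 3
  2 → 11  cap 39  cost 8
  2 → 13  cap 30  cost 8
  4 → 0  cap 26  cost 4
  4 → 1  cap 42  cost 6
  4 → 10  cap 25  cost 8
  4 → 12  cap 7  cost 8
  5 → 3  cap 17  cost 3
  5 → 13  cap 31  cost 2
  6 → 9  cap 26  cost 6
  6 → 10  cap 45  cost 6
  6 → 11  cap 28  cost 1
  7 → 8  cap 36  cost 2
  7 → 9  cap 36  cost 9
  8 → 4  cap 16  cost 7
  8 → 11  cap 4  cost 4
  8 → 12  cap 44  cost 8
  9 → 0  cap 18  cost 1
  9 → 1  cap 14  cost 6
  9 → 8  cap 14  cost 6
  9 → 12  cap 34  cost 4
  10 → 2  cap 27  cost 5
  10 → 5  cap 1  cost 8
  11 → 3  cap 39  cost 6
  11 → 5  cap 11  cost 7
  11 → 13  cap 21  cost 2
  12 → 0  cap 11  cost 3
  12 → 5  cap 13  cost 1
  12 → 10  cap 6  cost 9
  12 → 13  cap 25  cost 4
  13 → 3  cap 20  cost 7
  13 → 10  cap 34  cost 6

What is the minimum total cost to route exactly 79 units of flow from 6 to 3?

shortest-cost path #1: 6→11→3 push 28 @ unit cost 7 (adds 196)
shortest-cost path #2: 6→10→2→3 push 15 @ unit cost 12 (adds 180)
shortest-cost path #3: 6→9→12→5→3 push 13 @ unit cost 14 (adds 182)
shortest-cost path #4: 6→10→5→3 push 1 @ unit cost 17 (adds 17)
shortest-cost path #5: 6→9→12→13→3 push 13 @ unit cost 21 (adds 273)
shortest-cost path #6: 6→10→2→8→11→3 push 4 @ unit cost 24 (adds 96)
shortest-cost path #7: 6→10→2→11→3 push 5 @ unit cost 25 (adds 125)
total cost = 1069

Minimum cost for 79 units: 1069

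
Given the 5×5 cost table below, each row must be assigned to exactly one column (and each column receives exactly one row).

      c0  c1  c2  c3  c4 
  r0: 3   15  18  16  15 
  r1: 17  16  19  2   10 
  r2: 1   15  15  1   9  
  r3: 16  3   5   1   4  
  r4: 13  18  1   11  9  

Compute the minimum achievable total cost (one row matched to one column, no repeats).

one of 2 optimal assignments: row0→col0 (cost 3), row1→col3 (cost 2), row2→col4 (cost 9), row3→col1 (cost 3), row4→col2 (cost 1)
total = 3 + 2 + 9 + 3 + 1 = 18

Minimum assignment cost: 18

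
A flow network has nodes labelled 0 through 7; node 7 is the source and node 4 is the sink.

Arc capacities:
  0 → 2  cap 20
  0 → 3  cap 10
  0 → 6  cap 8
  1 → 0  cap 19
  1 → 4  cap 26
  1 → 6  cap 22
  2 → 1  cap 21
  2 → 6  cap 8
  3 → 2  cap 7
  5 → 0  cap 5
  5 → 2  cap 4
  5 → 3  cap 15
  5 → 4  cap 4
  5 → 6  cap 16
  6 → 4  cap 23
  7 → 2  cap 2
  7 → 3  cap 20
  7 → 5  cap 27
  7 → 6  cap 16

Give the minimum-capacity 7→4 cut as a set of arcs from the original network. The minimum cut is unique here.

Min-cut arcs: {(3,2), (5,0), (5,2), (5,4), (6,4), (7,2)} (total capacity 45)

augment #1: 7→5→4 push 4
augment #2: 7→6→4 push 16
augment #3: 7→2→1→4 push 2
augment #4: 7→5→6→4 push 7
augment #5: 7→3→2→1→4 push 7
augment #6: 7→5→2→1→4 push 4
augment #7: 7→5→0→2→1→4 push 5
max flow = 45; residual-reachable set from 7 gives S-side
cut edges (S→T): {(3,2), (5,0), (5,2), (5,4), (6,4), (7,2)} total cap 45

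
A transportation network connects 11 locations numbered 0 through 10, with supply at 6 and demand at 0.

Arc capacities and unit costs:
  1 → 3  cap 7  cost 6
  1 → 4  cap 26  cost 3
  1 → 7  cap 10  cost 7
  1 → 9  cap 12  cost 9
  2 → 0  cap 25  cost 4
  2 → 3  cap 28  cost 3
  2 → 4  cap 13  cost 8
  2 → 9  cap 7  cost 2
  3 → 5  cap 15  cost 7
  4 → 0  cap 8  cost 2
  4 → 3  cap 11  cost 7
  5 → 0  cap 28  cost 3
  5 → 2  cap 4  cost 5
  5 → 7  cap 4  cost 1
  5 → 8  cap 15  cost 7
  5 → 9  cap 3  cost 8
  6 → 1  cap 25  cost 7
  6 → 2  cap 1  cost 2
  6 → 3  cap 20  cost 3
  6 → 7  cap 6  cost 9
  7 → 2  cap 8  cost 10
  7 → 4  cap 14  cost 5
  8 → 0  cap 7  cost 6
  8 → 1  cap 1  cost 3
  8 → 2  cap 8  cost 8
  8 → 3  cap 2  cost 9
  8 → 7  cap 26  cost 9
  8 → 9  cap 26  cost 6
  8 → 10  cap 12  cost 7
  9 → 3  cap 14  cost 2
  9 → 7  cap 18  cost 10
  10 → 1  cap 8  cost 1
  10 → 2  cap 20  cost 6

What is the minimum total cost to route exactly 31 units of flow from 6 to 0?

shortest-cost path #1: 6→2→0 push 1 @ unit cost 6 (adds 6)
shortest-cost path #2: 6→1→4→0 push 8 @ unit cost 12 (adds 96)
shortest-cost path #3: 6→3→5→0 push 15 @ unit cost 13 (adds 195)
shortest-cost path #4: 6→7→2→0 push 6 @ unit cost 23 (adds 138)
shortest-cost path #5: 6→1→7→2→0 push 1 @ unit cost 28 (adds 28)
total cost = 463

Minimum cost for 31 units: 463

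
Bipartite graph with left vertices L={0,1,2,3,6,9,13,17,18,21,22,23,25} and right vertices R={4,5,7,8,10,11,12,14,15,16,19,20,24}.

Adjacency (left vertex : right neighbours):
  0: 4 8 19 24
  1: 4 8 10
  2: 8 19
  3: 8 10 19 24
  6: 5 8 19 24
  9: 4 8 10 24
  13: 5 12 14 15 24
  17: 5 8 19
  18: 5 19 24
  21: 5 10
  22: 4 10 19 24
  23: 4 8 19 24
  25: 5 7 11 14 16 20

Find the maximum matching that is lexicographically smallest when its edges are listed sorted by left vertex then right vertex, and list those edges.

Lex-smallest maximum matching: {(0,4), (1,8), (2,19), (3,10), (6,5), (9,24), (13,12), (25,7)}

|M| = 8 (so the lex-smallest maximum matching has 8 edges)
process left vertices in ascending order; for each, take the smallest-labelled available neighbour that still permits 8 edges overall, or leave it unmatched if none does
lex-smallest matching: {0-4, 1-8, 2-19, 3-10, 6-5, 9-24, 13-12, 25-7}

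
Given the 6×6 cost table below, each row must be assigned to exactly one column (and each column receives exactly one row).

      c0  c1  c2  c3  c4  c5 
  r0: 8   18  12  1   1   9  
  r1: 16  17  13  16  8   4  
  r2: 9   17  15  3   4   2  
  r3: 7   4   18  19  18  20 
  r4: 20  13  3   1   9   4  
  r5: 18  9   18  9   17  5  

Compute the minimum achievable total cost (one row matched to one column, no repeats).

Minimum assignment cost: 27

optimal assignment: row0→col4 (cost 1), row1→col5 (cost 4), row2→col3 (cost 3), row3→col0 (cost 7), row4→col2 (cost 3), row5→col1 (cost 9)
total = 1 + 4 + 3 + 7 + 3 + 9 = 27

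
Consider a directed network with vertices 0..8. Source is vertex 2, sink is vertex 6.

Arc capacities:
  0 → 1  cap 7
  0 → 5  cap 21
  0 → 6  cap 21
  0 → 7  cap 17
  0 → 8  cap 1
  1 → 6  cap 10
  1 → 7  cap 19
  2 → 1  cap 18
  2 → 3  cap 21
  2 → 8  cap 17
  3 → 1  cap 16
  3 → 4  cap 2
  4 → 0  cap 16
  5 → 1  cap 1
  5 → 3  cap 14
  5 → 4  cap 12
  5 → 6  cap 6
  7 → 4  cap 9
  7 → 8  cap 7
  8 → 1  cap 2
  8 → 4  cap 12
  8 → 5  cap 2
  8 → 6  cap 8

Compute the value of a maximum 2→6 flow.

augment #1: 2→1→6 bottleneck 10, total now 10
augment #2: 2→8→6 bottleneck 8, total now 18
augment #3: 2→8→5→6 bottleneck 2, total now 20
augment #4: 2→3→4→0→6 bottleneck 2, total now 22
augment #5: 2→8→4→0→6 bottleneck 7, total now 29
augment #6: 2→1→7→4→0→6 bottleneck 7, total now 36

Maximum flow value: 36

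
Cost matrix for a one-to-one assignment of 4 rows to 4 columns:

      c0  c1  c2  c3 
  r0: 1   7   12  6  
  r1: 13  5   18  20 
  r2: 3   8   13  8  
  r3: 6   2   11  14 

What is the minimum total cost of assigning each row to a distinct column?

one of 2 optimal assignments: row0→col0 (cost 1), row1→col1 (cost 5), row2→col3 (cost 8), row3→col2 (cost 11)
total = 1 + 5 + 8 + 11 = 25

Minimum assignment cost: 25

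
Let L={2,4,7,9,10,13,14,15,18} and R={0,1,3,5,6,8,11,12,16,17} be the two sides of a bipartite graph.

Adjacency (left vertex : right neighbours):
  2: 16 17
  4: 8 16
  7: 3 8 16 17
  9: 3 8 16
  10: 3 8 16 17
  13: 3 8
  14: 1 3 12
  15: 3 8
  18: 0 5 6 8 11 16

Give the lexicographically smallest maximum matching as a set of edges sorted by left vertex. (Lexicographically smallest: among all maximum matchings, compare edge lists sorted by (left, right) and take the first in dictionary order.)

Lex-smallest maximum matching: {(2,16), (4,8), (7,3), (10,17), (14,1), (18,0)}

|M| = 6 (so the lex-smallest maximum matching has 6 edges)
process left vertices in ascending order; for each, take the smallest-labelled available neighbour that still permits 6 edges overall, or leave it unmatched if none does
lex-smallest matching: {2-16, 4-8, 7-3, 10-17, 14-1, 18-0}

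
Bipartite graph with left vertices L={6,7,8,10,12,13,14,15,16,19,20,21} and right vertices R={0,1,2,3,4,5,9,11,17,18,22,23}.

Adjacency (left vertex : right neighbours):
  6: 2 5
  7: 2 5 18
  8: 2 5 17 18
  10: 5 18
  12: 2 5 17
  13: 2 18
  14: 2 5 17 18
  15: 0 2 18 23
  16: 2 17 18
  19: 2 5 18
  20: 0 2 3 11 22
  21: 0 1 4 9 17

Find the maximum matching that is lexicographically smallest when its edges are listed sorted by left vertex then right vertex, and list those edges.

Lex-smallest maximum matching: {(6,2), (7,5), (8,17), (10,18), (15,0), (20,3), (21,1)}

|M| = 7 (so the lex-smallest maximum matching has 7 edges)
process left vertices in ascending order; for each, take the smallest-labelled available neighbour that still permits 7 edges overall, or leave it unmatched if none does
lex-smallest matching: {6-2, 7-5, 8-17, 10-18, 15-0, 20-3, 21-1}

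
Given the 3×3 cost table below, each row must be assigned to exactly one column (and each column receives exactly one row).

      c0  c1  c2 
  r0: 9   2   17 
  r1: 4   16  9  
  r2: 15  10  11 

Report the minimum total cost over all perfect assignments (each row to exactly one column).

Minimum assignment cost: 17

optimal assignment: row0→col1 (cost 2), row1→col0 (cost 4), row2→col2 (cost 11)
total = 2 + 4 + 11 = 17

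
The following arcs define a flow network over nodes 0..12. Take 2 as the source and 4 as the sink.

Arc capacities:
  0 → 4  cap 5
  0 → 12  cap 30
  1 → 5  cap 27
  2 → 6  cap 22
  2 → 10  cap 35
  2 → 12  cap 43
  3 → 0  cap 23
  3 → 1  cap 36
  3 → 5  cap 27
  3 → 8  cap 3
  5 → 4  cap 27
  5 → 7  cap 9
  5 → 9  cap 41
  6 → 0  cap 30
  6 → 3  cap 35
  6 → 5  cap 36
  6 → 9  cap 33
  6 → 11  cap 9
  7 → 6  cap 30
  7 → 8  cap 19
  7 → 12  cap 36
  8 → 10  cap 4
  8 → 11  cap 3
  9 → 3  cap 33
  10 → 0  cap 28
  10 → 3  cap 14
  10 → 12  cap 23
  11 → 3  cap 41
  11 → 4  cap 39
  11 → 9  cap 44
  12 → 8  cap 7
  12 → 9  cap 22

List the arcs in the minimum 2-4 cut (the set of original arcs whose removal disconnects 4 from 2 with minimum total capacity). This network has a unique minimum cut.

Min-cut arcs: {(0,4), (5,4), (6,11), (8,11)} (total capacity 44)

augment #1: 2→6→0→4 push 5
augment #2: 2→6→5→4 push 17
augment #3: 2→10→3→5→4 push 10
augment #4: 2→12→8→11→4 push 3
augment #5: 2→10→0→6→11→4 push 5
augment #6: 2→10→3→5→6→11→4 push 4
max flow = 44; residual-reachable set from 2 gives S-side
cut edges (S→T): {(0,4), (5,4), (6,11), (8,11)} total cap 44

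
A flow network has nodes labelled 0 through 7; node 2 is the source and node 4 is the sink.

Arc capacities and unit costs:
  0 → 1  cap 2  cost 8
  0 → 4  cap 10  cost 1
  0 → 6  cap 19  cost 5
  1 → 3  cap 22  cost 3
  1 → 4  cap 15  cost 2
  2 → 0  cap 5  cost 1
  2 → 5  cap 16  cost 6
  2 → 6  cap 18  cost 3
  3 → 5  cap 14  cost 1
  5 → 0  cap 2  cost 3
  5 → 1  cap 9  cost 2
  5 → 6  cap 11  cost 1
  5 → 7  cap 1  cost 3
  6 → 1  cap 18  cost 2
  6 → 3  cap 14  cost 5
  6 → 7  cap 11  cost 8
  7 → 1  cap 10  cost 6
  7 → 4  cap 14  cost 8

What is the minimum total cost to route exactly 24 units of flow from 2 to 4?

shortest-cost path #1: 2→0→4 push 5 @ unit cost 2 (adds 10)
shortest-cost path #2: 2→6→1→4 push 15 @ unit cost 7 (adds 105)
shortest-cost path #3: 2→5→0→4 push 2 @ unit cost 10 (adds 20)
shortest-cost path #4: 2→5→7→4 push 1 @ unit cost 17 (adds 17)
shortest-cost path #5: 2→6→7→4 push 1 @ unit cost 19 (adds 19)
total cost = 171

Minimum cost for 24 units: 171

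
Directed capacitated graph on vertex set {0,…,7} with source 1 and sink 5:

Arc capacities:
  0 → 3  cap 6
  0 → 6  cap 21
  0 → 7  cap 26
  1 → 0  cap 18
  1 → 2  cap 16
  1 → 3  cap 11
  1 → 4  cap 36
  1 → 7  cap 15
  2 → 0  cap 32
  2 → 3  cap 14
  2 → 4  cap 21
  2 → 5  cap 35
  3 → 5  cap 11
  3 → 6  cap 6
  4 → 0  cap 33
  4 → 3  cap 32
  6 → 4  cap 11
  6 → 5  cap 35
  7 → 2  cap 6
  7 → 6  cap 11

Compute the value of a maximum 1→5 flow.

augment #1: 1→2→5 bottleneck 16, total now 16
augment #2: 1→3→5 bottleneck 11, total now 27
augment #3: 1→0→6→5 bottleneck 18, total now 45
augment #4: 1→7→2→5 bottleneck 6, total now 51
augment #5: 1→7→6→5 bottleneck 9, total now 60
augment #6: 1→4→0→6→5 bottleneck 3, total now 63
augment #7: 1→4→3→6→5 bottleneck 5, total now 68

Maximum flow value: 68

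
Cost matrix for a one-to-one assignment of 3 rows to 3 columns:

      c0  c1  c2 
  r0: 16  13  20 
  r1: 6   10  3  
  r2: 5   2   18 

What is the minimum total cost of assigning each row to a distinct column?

Minimum assignment cost: 21

one of 2 optimal assignments: row0→col0 (cost 16), row1→col2 (cost 3), row2→col1 (cost 2)
total = 16 + 3 + 2 = 21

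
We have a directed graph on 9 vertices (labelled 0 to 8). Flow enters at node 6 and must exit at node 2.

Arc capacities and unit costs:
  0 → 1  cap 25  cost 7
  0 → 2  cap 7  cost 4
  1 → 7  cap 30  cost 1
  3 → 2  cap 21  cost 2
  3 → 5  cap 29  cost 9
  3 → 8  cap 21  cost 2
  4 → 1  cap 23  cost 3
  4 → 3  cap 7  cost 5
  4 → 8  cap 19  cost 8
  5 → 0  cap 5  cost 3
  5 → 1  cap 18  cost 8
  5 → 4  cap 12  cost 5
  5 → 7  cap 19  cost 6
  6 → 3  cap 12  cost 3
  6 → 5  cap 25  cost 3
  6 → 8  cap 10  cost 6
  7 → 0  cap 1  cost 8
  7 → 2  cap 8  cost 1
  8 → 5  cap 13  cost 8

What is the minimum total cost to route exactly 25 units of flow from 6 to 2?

shortest-cost path #1: 6→3→2 push 12 @ unit cost 5 (adds 60)
shortest-cost path #2: 6→5→7→2 push 8 @ unit cost 10 (adds 80)
shortest-cost path #3: 6→5→0→2 push 5 @ unit cost 10 (adds 50)
total cost = 190

Minimum cost for 25 units: 190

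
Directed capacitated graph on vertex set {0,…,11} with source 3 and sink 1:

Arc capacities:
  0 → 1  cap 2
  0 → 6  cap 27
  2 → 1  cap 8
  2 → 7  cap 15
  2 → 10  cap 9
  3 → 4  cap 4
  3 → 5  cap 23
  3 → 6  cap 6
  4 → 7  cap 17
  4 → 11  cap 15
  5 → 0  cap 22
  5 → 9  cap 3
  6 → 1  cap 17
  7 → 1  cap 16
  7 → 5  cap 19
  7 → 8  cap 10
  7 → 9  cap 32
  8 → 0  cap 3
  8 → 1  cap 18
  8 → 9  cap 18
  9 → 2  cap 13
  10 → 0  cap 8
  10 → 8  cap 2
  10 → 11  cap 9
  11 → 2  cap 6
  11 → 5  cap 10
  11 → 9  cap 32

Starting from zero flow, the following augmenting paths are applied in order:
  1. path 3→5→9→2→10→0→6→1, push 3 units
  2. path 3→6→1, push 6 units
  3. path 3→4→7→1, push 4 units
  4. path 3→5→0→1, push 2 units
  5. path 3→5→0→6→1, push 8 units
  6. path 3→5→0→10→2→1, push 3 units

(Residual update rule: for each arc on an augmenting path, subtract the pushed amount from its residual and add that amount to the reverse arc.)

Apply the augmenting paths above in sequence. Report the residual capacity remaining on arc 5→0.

after path 1 (3→5→9→2→10→0→6→1, push 3): res(5,0)=22
after path 2 (3→6→1, push 6): res(5,0)=22
after path 3 (3→4→7→1, push 4): res(5,0)=22
after path 4 (3→5→0→1, push 2): res(5,0)=20
after path 5 (3→5→0→6→1, push 8): res(5,0)=12
after path 6 (3→5→0→10→2→1, push 3): res(5,0)=9

Residual capacity of (5,0): 9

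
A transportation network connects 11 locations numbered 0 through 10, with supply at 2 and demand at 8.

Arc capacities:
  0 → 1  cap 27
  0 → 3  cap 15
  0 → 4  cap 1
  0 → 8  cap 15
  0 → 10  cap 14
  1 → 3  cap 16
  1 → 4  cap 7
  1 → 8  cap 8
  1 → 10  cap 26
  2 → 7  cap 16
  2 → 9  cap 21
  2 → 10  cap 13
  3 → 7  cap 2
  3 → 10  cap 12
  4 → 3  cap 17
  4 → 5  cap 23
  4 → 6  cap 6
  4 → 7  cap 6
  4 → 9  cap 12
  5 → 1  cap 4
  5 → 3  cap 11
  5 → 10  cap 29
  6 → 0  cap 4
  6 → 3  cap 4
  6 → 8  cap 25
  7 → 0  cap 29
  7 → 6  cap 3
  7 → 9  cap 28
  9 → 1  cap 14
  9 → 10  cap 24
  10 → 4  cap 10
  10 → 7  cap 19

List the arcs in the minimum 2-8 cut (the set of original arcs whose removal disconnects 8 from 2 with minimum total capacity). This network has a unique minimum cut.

augment #1: 2→7→0→8 push 15
augment #2: 2→7→6→8 push 1
augment #3: 2→9→1→8 push 8
augment #4: 2→10→4→6→8 push 6
augment #5: 2→10→7→6→8 push 2
max flow = 32; residual-reachable set from 2 gives S-side
cut edges (S→T): {(0,8), (1,8), (4,6), (7,6)} total cap 32

Min-cut arcs: {(0,8), (1,8), (4,6), (7,6)} (total capacity 32)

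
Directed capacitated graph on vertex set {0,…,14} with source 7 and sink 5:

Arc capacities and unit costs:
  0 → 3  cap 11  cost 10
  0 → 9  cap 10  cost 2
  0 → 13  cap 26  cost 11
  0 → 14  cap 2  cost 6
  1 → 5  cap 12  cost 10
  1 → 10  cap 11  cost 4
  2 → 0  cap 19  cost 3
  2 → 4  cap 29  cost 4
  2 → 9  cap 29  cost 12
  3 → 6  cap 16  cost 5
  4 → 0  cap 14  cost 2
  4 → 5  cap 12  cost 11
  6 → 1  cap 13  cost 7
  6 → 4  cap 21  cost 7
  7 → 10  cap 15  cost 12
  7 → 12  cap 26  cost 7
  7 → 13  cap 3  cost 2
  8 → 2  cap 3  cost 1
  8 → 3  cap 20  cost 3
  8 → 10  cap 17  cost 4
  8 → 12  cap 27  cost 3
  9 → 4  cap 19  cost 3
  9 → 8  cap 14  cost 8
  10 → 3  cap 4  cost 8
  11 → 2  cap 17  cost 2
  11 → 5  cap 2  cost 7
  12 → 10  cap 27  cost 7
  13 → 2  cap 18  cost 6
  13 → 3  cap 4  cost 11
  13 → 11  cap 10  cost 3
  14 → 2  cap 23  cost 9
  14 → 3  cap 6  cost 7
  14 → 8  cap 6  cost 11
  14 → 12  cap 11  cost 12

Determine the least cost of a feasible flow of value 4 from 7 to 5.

Minimum cost for 4 units: 88

shortest-cost path #1: 7→13→11→5 push 2 @ unit cost 12 (adds 24)
shortest-cost path #2: 7→13→11→2→4→5 push 1 @ unit cost 22 (adds 22)
shortest-cost path #3: 7→10→3→6→1→5 push 1 @ unit cost 42 (adds 42)
total cost = 88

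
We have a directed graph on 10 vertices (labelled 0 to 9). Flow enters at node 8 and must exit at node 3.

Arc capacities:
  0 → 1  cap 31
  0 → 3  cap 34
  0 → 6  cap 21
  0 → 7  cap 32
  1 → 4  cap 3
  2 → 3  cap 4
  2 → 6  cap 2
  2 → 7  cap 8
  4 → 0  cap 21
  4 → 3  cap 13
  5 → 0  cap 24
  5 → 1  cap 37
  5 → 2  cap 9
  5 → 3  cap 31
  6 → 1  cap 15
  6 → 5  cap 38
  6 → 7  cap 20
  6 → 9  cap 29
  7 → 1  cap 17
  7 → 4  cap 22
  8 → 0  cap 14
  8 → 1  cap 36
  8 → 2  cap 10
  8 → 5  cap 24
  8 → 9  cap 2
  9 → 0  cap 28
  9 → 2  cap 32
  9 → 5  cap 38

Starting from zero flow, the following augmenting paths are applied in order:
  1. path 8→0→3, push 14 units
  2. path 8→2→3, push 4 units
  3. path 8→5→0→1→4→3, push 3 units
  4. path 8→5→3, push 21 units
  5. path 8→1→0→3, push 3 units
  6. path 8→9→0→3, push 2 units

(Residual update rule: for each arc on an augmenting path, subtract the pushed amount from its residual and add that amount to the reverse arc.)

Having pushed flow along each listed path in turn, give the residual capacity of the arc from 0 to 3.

after path 1 (8→0→3, push 14): res(0,3)=20
after path 2 (8→2→3, push 4): res(0,3)=20
after path 3 (8→5→0→1→4→3, push 3): res(0,3)=20
after path 4 (8→5→3, push 21): res(0,3)=20
after path 5 (8→1→0→3, push 3): res(0,3)=17
after path 6 (8→9→0→3, push 2): res(0,3)=15

Residual capacity of (0,3): 15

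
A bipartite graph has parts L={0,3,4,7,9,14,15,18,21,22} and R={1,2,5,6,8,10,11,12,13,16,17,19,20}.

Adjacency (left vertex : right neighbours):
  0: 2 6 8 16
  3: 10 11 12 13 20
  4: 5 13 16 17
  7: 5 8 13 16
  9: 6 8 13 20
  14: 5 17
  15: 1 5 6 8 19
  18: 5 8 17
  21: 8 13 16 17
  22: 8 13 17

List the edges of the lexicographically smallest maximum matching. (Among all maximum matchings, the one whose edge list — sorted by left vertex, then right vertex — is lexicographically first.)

|M| = 9 (so the lex-smallest maximum matching has 9 edges)
process left vertices in ascending order; for each, take the smallest-labelled available neighbour that still permits 9 edges overall, or leave it unmatched if none does
lex-smallest matching: {0-2, 3-10, 4-5, 7-8, 9-6, 14-17, 15-1, 21-16, 22-13}

Lex-smallest maximum matching: {(0,2), (3,10), (4,5), (7,8), (9,6), (14,17), (15,1), (21,16), (22,13)}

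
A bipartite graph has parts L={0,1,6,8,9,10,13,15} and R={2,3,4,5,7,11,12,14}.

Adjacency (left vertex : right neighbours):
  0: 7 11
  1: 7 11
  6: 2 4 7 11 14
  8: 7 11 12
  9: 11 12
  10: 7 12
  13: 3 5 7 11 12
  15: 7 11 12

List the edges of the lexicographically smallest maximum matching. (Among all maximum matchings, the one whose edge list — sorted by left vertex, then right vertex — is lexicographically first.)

Lex-smallest maximum matching: {(0,7), (1,11), (6,2), (8,12), (13,3)}

|M| = 5 (so the lex-smallest maximum matching has 5 edges)
process left vertices in ascending order; for each, take the smallest-labelled available neighbour that still permits 5 edges overall, or leave it unmatched if none does
lex-smallest matching: {0-7, 1-11, 6-2, 8-12, 13-3}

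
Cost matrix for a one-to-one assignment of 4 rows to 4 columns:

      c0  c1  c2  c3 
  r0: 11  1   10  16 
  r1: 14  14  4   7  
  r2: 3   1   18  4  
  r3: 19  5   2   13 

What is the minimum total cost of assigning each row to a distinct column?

Minimum assignment cost: 13

optimal assignment: row0→col1 (cost 1), row1→col3 (cost 7), row2→col0 (cost 3), row3→col2 (cost 2)
total = 1 + 7 + 3 + 2 = 13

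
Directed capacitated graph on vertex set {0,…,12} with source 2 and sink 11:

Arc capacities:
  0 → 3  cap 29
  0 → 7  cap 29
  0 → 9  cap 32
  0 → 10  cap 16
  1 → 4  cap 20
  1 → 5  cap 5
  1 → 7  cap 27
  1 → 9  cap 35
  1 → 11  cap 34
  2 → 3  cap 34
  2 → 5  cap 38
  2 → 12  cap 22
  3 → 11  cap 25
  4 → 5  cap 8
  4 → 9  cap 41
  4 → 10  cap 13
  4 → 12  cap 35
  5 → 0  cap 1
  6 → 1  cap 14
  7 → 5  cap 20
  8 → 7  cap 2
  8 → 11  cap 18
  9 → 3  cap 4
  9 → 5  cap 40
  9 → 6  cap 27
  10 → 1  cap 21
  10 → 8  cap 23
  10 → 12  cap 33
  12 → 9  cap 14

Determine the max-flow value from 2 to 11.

augment #1: 2→3→11 bottleneck 25, total now 25
augment #2: 2→5→0→10→1→11 bottleneck 1, total now 26
augment #3: 2→12→9→6→1→11 bottleneck 14, total now 40

Maximum flow value: 40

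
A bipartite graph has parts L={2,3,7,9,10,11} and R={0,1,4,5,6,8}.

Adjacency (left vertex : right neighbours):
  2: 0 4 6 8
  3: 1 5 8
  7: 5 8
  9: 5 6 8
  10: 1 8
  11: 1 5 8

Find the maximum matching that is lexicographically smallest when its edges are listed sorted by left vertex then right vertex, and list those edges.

Lex-smallest maximum matching: {(2,0), (3,1), (7,5), (9,6), (10,8)}

|M| = 5 (so the lex-smallest maximum matching has 5 edges)
process left vertices in ascending order; for each, take the smallest-labelled available neighbour that still permits 5 edges overall, or leave it unmatched if none does
lex-smallest matching: {2-0, 3-1, 7-5, 9-6, 10-8}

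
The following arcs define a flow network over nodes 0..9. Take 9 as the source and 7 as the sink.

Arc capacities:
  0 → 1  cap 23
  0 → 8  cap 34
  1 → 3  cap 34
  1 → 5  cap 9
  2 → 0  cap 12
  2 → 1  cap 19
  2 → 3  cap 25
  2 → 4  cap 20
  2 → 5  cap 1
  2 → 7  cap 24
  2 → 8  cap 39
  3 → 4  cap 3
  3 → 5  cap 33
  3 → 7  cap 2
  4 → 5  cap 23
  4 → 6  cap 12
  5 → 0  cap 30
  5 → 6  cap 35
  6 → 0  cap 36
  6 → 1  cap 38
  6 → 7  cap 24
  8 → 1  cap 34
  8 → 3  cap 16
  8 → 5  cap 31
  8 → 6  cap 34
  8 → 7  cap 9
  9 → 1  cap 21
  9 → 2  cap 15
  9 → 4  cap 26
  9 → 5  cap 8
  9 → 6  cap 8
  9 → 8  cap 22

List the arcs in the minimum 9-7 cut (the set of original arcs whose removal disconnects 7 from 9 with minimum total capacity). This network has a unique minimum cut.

augment #1: 9→2→7 push 15
augment #2: 9→6→7 push 8
augment #3: 9→8→7 push 9
augment #4: 9→1→3→7 push 2
augment #5: 9→4→6→7 push 12
augment #6: 9→5→6→7 push 4
max flow = 50; residual-reachable set from 9 gives S-side
cut edges (S→T): {(3,7), (6,7), (8,7), (9,2)} total cap 50

Min-cut arcs: {(3,7), (6,7), (8,7), (9,2)} (total capacity 50)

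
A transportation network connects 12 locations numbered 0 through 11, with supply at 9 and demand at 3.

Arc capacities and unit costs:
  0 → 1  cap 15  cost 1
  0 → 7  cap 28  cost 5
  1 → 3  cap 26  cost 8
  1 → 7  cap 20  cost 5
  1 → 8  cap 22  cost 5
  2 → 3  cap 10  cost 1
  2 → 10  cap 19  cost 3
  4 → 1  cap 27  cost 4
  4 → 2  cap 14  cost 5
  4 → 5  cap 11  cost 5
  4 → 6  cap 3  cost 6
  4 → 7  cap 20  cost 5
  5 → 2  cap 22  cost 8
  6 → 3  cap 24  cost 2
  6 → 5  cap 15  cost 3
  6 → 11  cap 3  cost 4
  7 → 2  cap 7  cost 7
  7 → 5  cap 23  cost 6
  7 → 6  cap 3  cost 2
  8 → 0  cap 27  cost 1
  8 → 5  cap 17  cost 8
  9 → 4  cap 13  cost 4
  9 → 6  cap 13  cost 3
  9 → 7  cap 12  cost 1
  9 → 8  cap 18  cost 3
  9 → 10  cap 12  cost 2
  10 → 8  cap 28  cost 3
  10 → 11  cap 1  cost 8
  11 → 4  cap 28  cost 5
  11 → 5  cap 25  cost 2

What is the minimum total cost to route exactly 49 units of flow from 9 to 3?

Minimum cost for 49 units: 484

shortest-cost path #1: 9→6→3 push 13 @ unit cost 5 (adds 65)
shortest-cost path #2: 9→7→6→3 push 3 @ unit cost 5 (adds 15)
shortest-cost path #3: 9→7→2→3 push 7 @ unit cost 9 (adds 63)
shortest-cost path #4: 9→4→2→3 push 3 @ unit cost 10 (adds 30)
shortest-cost path #5: 9→4→6→3 push 3 @ unit cost 12 (adds 36)
shortest-cost path #6: 9→8→0→1→3 push 15 @ unit cost 13 (adds 195)
shortest-cost path #7: 9→4→1→3 push 5 @ unit cost 16 (adds 80)
total cost = 484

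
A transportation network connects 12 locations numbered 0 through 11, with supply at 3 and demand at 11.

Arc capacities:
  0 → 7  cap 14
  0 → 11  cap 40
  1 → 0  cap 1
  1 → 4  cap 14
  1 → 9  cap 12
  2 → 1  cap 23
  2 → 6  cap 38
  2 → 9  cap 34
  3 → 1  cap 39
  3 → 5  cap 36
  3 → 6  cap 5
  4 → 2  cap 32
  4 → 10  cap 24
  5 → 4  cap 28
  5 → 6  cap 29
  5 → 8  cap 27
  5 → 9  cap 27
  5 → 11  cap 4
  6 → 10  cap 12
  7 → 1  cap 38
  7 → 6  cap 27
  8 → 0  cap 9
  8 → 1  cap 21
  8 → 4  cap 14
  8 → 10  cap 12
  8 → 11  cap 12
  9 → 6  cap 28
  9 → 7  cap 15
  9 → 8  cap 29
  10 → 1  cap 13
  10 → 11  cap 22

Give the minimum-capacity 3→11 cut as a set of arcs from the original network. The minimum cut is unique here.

augment #1: 3→5→11 push 4
augment #2: 3→1→0→11 push 1
augment #3: 3→5→8→11 push 12
augment #4: 3→6→10→11 push 5
augment #5: 3→1→4→10→11 push 14
augment #6: 3→5→4→10→11 push 3
augment #7: 3→5→8→0→11 push 9
max flow = 48; residual-reachable set from 3 gives S-side
cut edges (S→T): {(1,0), (5,11), (8,0), (8,11), (10,11)} total cap 48

Min-cut arcs: {(1,0), (5,11), (8,0), (8,11), (10,11)} (total capacity 48)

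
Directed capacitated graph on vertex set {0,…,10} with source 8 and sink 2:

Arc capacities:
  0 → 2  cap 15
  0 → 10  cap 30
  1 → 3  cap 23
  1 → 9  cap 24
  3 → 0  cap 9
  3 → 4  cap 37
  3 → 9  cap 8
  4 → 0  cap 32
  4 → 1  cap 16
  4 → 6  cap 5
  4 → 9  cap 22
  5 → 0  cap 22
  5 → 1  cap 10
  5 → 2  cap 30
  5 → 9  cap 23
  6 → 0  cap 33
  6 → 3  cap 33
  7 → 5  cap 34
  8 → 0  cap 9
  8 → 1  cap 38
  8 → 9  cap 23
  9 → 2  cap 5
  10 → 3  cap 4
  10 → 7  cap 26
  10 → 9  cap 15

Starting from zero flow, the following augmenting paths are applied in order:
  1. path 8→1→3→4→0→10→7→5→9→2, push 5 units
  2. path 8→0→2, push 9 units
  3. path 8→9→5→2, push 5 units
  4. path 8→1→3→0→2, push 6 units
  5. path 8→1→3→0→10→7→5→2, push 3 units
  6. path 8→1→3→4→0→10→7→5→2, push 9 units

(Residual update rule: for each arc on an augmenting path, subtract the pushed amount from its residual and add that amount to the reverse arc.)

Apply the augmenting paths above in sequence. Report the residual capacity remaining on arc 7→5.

after path 1 (8→1→3→4→0→10→7→5→9→2, push 5): res(7,5)=29
after path 2 (8→0→2, push 9): res(7,5)=29
after path 3 (8→9→5→2, push 5): res(7,5)=29
after path 4 (8→1→3→0→2, push 6): res(7,5)=29
after path 5 (8→1→3→0→10→7→5→2, push 3): res(7,5)=26
after path 6 (8→1→3→4→0→10→7→5→2, push 9): res(7,5)=17

Residual capacity of (7,5): 17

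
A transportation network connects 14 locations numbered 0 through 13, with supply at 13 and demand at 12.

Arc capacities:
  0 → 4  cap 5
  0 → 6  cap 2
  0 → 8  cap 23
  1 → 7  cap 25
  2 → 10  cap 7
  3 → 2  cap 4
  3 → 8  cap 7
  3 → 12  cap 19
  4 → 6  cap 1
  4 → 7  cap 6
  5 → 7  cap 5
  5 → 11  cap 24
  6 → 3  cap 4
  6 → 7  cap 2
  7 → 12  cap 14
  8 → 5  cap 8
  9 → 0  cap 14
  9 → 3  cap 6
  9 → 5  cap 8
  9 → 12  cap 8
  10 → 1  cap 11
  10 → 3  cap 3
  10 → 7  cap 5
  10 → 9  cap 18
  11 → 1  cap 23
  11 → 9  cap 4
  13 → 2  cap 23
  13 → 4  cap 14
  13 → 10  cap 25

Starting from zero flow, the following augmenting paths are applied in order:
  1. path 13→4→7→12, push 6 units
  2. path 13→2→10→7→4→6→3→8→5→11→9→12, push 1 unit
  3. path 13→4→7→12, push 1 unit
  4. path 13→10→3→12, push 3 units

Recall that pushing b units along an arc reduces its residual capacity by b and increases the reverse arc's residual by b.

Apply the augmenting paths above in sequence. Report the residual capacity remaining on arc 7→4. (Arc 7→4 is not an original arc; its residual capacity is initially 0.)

Residual capacity of (7,4): 6

after path 1 (13→4→7→12, push 6): res(7,4)=6
after path 2 (13→2→10→7→4→6→3→8→5→11→9→12, push 1): res(7,4)=5
after path 3 (13→4→7→12, push 1): res(7,4)=6
after path 4 (13→10→3→12, push 3): res(7,4)=6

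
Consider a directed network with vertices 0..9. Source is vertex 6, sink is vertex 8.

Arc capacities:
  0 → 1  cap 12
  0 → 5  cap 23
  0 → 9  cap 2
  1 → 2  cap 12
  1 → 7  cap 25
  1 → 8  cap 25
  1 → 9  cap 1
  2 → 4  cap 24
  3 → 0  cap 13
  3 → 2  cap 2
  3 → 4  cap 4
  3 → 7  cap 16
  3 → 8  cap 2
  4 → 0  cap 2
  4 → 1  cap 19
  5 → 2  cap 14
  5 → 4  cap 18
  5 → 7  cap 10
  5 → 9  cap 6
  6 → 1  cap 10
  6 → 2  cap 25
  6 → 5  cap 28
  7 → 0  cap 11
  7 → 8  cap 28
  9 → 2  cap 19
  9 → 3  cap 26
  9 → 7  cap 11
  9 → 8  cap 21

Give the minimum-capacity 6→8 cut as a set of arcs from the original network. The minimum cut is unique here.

augment #1: 6→1→8 push 10
augment #2: 6→5→7→8 push 10
augment #3: 6→5→9→8 push 6
augment #4: 6→2→4→1→8 push 15
augment #5: 6→2→4→0→9→8 push 2
augment #6: 6→2→4→1→7→8 push 4
max flow = 47; residual-reachable set from 6 gives S-side
cut edges (S→T): {(4,0), (4,1), (5,7), (5,9), (6,1)} total cap 47

Min-cut arcs: {(4,0), (4,1), (5,7), (5,9), (6,1)} (total capacity 47)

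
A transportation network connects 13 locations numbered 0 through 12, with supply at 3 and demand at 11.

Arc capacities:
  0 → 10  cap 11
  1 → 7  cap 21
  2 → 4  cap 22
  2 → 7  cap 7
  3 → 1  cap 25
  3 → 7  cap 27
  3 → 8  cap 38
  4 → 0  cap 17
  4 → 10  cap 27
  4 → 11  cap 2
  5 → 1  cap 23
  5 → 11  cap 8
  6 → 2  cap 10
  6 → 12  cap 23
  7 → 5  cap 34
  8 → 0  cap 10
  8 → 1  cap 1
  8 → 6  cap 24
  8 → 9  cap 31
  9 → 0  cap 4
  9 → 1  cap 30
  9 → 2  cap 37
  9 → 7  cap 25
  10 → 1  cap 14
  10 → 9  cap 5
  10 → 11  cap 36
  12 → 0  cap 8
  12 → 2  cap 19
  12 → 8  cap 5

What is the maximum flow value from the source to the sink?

augment #1: 3→7→5→11 bottleneck 8, total now 8
augment #2: 3→8→0→10→11 bottleneck 10, total now 18
augment #3: 3→8→6→2→4→11 bottleneck 2, total now 20
augment #4: 3→8→9→0→10→11 bottleneck 1, total now 21
augment #5: 3→8→6→2→4→10→11 bottleneck 8, total now 29
augment #6: 3→8→9→2→4→10→11 bottleneck 12, total now 41

Maximum flow value: 41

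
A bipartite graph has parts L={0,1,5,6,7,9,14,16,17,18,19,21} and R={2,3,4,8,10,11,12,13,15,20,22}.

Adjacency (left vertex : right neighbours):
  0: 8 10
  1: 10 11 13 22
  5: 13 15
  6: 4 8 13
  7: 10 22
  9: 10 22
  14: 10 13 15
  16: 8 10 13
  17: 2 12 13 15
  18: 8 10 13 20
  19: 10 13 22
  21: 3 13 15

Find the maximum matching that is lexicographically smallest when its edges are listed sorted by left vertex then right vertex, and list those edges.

|M| = 10 (so the lex-smallest maximum matching has 10 edges)
process left vertices in ascending order; for each, take the smallest-labelled available neighbour that still permits 10 edges overall, or leave it unmatched if none does
lex-smallest matching: {0-8, 1-11, 5-13, 6-4, 7-10, 9-22, 14-15, 17-2, 18-20, 21-3}

Lex-smallest maximum matching: {(0,8), (1,11), (5,13), (6,4), (7,10), (9,22), (14,15), (17,2), (18,20), (21,3)}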